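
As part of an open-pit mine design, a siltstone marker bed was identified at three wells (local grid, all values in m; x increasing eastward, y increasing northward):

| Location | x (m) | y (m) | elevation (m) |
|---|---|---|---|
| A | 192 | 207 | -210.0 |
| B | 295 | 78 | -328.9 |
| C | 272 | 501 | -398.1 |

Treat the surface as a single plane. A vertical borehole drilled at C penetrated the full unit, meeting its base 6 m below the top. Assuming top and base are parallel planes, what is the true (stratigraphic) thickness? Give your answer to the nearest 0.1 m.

3.4 m

Two edge vectors: A→B = (103, -129, -118.9), A→C = (80, 294, -188.1).
Normal n = (A→B) × (A→C) = (59221.5, 9862.3, 40602).
So ∂z/∂x = −n_x/n_z = −1.45859 and ∂z/∂y = −n_y/n_z = −0.24290.
|∇z| = √(a²+b²) = 1.47867, so dip δ = arctan(1.47867) = 55.93°.
True thickness = vertical thickness × cos δ = 6 × cos 55.93° = 3.4 m.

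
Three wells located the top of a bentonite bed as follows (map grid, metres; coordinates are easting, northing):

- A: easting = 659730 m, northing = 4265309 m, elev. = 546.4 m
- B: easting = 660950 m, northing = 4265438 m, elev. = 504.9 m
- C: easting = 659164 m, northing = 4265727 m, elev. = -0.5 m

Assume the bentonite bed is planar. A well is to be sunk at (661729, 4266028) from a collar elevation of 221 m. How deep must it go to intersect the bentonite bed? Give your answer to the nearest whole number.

Two edge vectors: A→B = (1220, 129, -41.5), A→C = (-566, 418, -546.9).
Normal n = (A→B) × (A→C) = (-53203.1, 690707, 582974).
So ∂z/∂easting = −n_x/n_z = 0.09126153 and ∂z/∂northing = −n_y/n_z = −1.18479898.
Intercept c from A: 546.4 − 60207.97 + 5053533.75 = 4993872.18.
At (661729, 4266028): z_contact = 60390.4 − 5054385.6 + 4993872.18 = -123.0 m.
Depth below ground = 221 − (-123.0) = 344 m.

344 m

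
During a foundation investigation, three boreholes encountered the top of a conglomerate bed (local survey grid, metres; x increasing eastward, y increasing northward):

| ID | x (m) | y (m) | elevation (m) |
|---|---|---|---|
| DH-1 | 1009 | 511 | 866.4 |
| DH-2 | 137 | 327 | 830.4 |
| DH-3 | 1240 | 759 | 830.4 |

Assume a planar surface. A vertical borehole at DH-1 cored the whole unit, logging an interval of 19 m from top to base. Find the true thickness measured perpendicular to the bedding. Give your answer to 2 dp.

18.45 m

Two edge vectors: DH-1→DH-2 = (-872, -184, -36), DH-1→DH-3 = (231, 248, -36).
Normal n = (DH-1→DH-2) × (DH-1→DH-3) = (15552, -39708, -173752).
So ∂z/∂x = −n_x/n_z = 0.08951 and ∂z/∂y = −n_y/n_z = −0.22853.
|∇z| = √(a²+b²) = 0.24544, so dip δ = arctan(0.24544) = 13.79°.
True thickness = vertical thickness × cos δ = 19 × cos 13.79° = 18.45 m.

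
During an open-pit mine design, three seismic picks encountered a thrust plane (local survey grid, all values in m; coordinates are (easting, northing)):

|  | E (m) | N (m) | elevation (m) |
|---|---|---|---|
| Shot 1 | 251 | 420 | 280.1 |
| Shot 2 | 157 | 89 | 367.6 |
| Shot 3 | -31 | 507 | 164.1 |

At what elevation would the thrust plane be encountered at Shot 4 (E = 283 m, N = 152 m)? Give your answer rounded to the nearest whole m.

Let the plane be z = a·E + b·N + c.
Shot 2−Shot 1: −94a − 331b = 87.5;  Shot 3−Shot 1: −282a + 87b = −116.
Solving gives a = 0.30323, b = −0.35046.
Then c = 280.1 − a·251 − b·420 = 351.18.
At (283, 152): z = 85.8 − 53.3 + 351.18 = 383.7 m.

384 m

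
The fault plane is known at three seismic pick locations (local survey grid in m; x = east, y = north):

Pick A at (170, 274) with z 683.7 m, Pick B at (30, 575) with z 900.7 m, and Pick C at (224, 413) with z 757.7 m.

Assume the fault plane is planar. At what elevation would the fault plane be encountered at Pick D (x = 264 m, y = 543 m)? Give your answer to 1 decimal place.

Two edge vectors: Pick A→Pick B = (-140, 301, 217), Pick A→Pick C = (54, 139, 74).
Normal n = (Pick A→Pick B) × (Pick A→Pick C) = (-7889, 22078, -35714).
So ∂z/∂x = −n_x/n_z = −0.22089 and ∂z/∂y = −n_y/n_z = 0.61819.
Intercept c from Pick A: 683.7 + 37.55 − 169.38 = 551.87.
At (264, 543): z = −58.3 + 335.7 + 551.87 = 829.2 m.

829.2 m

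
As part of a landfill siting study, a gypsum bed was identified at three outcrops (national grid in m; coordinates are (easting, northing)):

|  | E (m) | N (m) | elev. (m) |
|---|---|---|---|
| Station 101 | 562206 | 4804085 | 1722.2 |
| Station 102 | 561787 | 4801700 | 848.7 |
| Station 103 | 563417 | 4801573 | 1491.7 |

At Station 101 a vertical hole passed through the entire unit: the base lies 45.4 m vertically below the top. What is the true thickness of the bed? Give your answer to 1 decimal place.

40.4 m

Let the plane be z = a·E + b·N + c.
Station 102−Station 101: −419a − 2385b = −873.5;  Station 103−Station 101: 1211a − 2512b = −230.5.
Solving gives a = 0.41730, b = 0.29294.
|∇z| = √(a²+b²) = 0.50986, so dip δ = arctan(0.50986) = 27.01°.
True thickness = vertical thickness × cos δ = 45.4 × cos 27.01° = 40.4 m.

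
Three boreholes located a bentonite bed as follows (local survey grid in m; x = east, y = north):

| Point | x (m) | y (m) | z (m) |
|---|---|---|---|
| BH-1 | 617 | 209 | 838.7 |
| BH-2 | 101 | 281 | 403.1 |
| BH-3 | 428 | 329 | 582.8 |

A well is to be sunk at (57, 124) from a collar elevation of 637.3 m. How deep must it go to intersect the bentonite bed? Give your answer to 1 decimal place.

103.5 m

Let the plane be z = a·x + b·y + c.
BH-2−BH-1: −516a + 72b = −435.6;  BH-3−BH-1: −189a + 120b = −255.9.
Solving gives a = 0.70060, b = −1.02906.
Then c = 838.7 − a·617 − b·209 = 621.51.
At (57, 124): z_contact = 39.93 − 127.60 + 621.51 = 533.84 m.
Depth below ground = 637.3 − 533.84 = 103.5 m.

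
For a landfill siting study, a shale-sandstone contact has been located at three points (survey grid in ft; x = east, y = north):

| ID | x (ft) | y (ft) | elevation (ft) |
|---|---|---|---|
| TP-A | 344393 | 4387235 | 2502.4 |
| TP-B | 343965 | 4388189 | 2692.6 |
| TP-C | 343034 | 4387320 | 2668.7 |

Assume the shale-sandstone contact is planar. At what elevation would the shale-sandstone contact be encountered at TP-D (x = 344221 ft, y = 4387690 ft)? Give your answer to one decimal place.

2589.5 ft

Two edge vectors: TP-A→TP-B = (-428, 954, 190.2), TP-A→TP-C = (-1359, 85, 166.3).
Normal n = (TP-A→TP-B) × (TP-A→TP-C) = (142483.2, -187305.4, 1260106).
So ∂z/∂x = −n_x/n_z = −0.113072392 and ∂z/∂y = −n_y/n_z = 0.148642575.
Intercept c from TP-A: 2502.4 + 38941.34 − 652129.91 = −610686.16.
At (344221, 4387690): z = −38921.9 + 652197.5 − 610686.16 = 2589.5 ft.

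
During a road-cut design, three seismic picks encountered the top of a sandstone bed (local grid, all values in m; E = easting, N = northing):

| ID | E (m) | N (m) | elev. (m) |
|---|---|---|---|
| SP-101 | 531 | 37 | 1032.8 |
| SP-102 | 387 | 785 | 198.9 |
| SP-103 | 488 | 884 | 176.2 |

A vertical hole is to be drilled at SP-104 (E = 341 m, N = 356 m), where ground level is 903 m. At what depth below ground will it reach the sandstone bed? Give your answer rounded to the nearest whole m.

Let the plane be z = a·E + b·N + c.
SP-102−SP-101: −144a + 748b = −833.9;  SP-103−SP-101: −43a + 847b = −856.6.
Solving gives a = 0.73022, b = −0.97426.
Then c = 1032.8 − a·531 − b·37 = 681.10.
At (341, 356): z_contact = 249.0 − 346.8 + 681.10 = 583.3 m.
Depth below ground = 903 − 583.3 = 320 m.

320 m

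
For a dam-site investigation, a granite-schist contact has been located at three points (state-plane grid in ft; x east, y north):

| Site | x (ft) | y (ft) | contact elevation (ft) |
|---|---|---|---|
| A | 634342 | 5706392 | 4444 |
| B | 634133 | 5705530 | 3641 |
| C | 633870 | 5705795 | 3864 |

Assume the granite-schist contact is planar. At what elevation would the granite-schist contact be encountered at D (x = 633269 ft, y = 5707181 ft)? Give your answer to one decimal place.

Two edge vectors: A→B = (-209, -862, -803), A→C = (-472, -597, -580).
Normal n = (A→B) × (A→C) = (20569, 257796, -282091).
So ∂z/∂x = −n_x/n_z = 0.072916187 and ∂z/∂y = −n_y/n_z = 0.913875310.
Intercept c from A: 4444 − 46253.80 − 5214930.76 = −5256740.56.
At (633269, 5707181): z = 46175.6 + 5215651.8 − 5256740.56 = 5086.8 ft.

5086.8 ft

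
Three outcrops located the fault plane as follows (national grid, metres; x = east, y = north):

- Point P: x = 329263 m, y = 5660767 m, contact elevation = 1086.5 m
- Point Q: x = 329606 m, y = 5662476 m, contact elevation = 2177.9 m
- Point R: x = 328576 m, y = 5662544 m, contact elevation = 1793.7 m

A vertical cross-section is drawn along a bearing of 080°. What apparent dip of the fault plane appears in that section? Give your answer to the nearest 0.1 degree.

26.6°

Two edge vectors: Point P→Point Q = (343, 1709, 1091.4), Point P→Point R = (-687, 1777, 707.2).
Normal n = (Point P→Point Q) × (Point P→Point R) = (-730813, -992361.4, 1783594).
So ∂z/∂x = −n_x/n_z = 0.40974 and ∂z/∂y = −n_y/n_z = 0.55638.
Unit vector along 080° is (sin 80°, cos 80°) = (0.9848, 0.1736).
Slope in that direction = a·(0.9848) + b·(0.1736) = 0.50013.
Apparent dip = arctan|0.50013| = 26.6° (true dip is 34.6°, so apparent ≤ true as expected).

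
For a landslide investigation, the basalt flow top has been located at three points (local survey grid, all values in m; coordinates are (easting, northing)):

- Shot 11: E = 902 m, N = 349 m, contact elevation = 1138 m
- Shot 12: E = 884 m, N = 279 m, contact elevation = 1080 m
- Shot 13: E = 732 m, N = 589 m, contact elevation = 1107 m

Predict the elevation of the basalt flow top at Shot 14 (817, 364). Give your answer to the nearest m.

Let the plane be z = a·E + b·N + c.
Shot 12−Shot 11: −18a − 70b = −58;  Shot 13−Shot 11: −170a + 240b = −31.
Solving gives a = 0.99199, b = 0.57349.
Then c = 1138 − a·902 − b·349 = 43.08.
At (817, 364): z = 810.5 + 208.8 + 43.08 = 1062.3 m.

1062 m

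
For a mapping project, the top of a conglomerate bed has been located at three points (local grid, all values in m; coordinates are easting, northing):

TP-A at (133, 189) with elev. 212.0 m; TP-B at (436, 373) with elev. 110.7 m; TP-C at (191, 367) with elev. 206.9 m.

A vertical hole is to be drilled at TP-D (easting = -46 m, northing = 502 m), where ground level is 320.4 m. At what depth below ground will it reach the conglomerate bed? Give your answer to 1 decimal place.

Two edge vectors: TP-A→TP-B = (303, 184, -101.3), TP-A→TP-C = (58, 178, -5.1).
Normal n = (TP-A→TP-B) × (TP-A→TP-C) = (17093, -4330.1, 43262).
So ∂z/∂easting = −n_x/n_z = −0.39510 and ∂z/∂northing = −n_y/n_z = 0.10009.
Intercept c from TP-A: 212 + 52.55 − 18.92 = 245.63.
At (-46, 502): z_contact = 18.17 + 50.25 + 245.63 = 314.05 m.
Depth below ground = 320.4 − 314.05 = 6.3 m.

6.3 m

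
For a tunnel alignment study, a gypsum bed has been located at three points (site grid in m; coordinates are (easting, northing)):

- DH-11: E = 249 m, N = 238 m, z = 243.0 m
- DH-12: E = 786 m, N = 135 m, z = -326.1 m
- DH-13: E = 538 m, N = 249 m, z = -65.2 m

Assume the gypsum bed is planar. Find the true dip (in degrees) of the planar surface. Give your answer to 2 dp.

Two edge vectors: DH-11→DH-12 = (537, -103, -569.1), DH-11→DH-13 = (289, 11, -308.2).
Normal n = (DH-11→DH-12) × (DH-11→DH-13) = (38004.7, 1033.5, 35674).
So ∂z/∂E = −n_x/n_z = −1.06533 and ∂z/∂N = −n_y/n_z = −0.02897.
Gradient magnitude |∇z| = √(a² + b²) = √(1.13494 + 0.00084) = 1.06573.
True dip = arctan(1.06573) = 46.82°, dipping toward E (azimuth ≈ 088°).

46.82°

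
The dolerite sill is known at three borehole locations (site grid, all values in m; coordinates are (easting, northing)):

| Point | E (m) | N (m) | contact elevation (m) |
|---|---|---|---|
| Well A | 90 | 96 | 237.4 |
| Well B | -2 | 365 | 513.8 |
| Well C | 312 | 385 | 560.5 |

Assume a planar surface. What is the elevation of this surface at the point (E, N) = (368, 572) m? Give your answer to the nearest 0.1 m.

Let the plane be z = a·E + b·N + c.
Well B−Well A: −92a + 269b = 276.4;  Well C−Well A: 222a + 289b = 323.1.
Solving gives a = 0.08150, b = 1.05538.
Then c = 237.4 − a·90 − b·96 = 128.75.
At (368, 572): z = 30.0 + 603.7 + 128.75 = 762.4 m.

762.4 m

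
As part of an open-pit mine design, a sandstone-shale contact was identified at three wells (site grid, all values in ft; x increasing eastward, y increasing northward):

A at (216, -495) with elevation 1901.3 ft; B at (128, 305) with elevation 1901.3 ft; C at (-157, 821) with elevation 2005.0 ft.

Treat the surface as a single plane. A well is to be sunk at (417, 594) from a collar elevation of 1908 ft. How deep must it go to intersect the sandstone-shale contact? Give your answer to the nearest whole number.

152 ft

Let the plane be z = a·x + b·y + c.
B−A: −88a + 800b = 0;  C−A: −373a + 1316b = 103.7.
Solving gives a = −0.45435, b = −0.04998.
Then c = 1901.3 − a·216 − b·-495 = 1974.70.
At (417, 594): z_contact = −189.5 − 29.7 + 1974.70 = 1755.6 ft.
Depth below ground = 1908 − 1755.6 = 152 ft.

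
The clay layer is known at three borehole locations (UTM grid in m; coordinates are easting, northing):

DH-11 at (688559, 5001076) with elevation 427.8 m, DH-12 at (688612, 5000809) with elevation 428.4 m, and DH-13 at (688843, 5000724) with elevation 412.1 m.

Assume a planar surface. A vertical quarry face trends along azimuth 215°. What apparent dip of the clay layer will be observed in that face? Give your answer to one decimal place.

3.4°

Let the plane be z = a·easting + b·northing + c.
DH-12−DH-11: 53a − 267b = 0.6;  DH-13−DH-11: 284a − 352b = −15.7.
Solving gives a = −0.07701, b = −0.01753.
Unit vector along 215° is (sin 215°, cos 215°) = (-0.5736, -0.8192).
Slope in that direction = a·(-0.5736) + b·(-0.8192) = 0.05854.
Apparent dip = arctan|0.05854| = 3.4° (true dip is 4.5°, so apparent ≤ true as expected).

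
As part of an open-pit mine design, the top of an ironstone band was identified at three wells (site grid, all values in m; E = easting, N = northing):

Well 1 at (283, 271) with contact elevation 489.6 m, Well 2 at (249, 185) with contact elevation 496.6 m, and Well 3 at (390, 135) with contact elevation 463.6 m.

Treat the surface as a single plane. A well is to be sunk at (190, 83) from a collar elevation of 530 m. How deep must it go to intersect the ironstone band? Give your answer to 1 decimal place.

Let the plane be z = a·E + b·N + c.
Well 2−Well 1: −34a − 86b = 7;  Well 3−Well 1: 107a − 136b = −26.
Solving gives a = −0.23058, b = 0.00976.
Then c = 489.6 − a·283 − b·271 = 552.21.
At (190, 83): z_contact = −43.81 + 0.81 + 552.21 = 509.21 m.
Depth below ground = 530 − 509.21 = 20.8 m.

20.8 m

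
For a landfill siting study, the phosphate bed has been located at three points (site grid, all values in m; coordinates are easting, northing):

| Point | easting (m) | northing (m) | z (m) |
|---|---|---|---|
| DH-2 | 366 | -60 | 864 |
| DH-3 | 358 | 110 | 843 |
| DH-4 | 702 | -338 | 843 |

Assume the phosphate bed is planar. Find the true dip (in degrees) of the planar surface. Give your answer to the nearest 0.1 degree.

12.2°

Let the plane be z = a·easting + b·northing + c.
DH-3−DH-2: −8a + 170b = −21;  DH-4−DH-2: 336a − 278b = −21.
Solving gives a = −0.17138, b = −0.13159.
Gradient magnitude |∇z| = √(a² + b²) = √(0.02937 + 0.01732) = 0.21607.
True dip = arctan(0.21607) = 12.2°, dipping toward NE (azimuth ≈ 052°).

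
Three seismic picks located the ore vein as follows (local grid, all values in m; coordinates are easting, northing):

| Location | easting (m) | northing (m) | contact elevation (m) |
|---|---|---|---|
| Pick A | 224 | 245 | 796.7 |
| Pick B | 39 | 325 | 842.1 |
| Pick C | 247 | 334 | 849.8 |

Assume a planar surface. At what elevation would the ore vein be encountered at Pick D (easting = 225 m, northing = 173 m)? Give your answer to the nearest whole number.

754 m

Let the plane be z = a·easting + b·northing + c.
Pick B−Pick A: −185a + 80b = 45.4;  Pick C−Pick A: 23a + 89b = 53.1.
Solving gives a = 0.01133, b = 0.59370.
Then c = 796.7 − a·224 − b·245 = 648.71.
At (225, 173): z = 2.5 + 102.7 + 648.71 = 754.0 m.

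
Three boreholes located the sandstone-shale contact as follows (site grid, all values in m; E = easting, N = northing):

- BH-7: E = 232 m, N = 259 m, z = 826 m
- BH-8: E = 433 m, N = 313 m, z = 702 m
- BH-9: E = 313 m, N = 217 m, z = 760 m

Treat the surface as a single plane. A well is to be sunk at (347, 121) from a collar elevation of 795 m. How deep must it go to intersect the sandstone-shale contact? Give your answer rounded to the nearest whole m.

82 m

Two edge vectors: BH-7→BH-8 = (201, 54, -124), BH-7→BH-9 = (81, -42, -66).
Normal n = (BH-7→BH-8) × (BH-7→BH-9) = (-8772, 3222, -12816).
So ∂z/∂E = −n_x/n_z = −0.68446 and ∂z/∂N = −n_y/n_z = 0.25140.
Intercept c from BH-7: 826 + 158.79 − 65.11 = 919.68.
At (347, 121): z_contact = −237.5 + 30.4 + 919.68 = 712.6 m.
Depth below ground = 795 − 712.6 = 82 m.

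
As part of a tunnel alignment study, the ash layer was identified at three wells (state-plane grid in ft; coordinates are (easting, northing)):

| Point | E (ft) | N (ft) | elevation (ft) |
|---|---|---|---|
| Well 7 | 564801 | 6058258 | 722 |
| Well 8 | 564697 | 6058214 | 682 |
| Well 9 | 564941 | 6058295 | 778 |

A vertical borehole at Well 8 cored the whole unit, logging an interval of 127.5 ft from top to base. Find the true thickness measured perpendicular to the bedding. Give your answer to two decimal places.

116.85 ft

Let the plane be z = a·E + b·N + c.
Well 8−Well 7: −104a − 44b = −40;  Well 9−Well 7: 140a + 37b = 56.
Solving gives a = 0.42561, b = −0.09689.
|∇z| = √(a²+b²) = 0.43649, so dip δ = arctan(0.43649) = 23.58°.
True thickness = vertical thickness × cos δ = 127.5 × cos 23.58° = 116.85 ft.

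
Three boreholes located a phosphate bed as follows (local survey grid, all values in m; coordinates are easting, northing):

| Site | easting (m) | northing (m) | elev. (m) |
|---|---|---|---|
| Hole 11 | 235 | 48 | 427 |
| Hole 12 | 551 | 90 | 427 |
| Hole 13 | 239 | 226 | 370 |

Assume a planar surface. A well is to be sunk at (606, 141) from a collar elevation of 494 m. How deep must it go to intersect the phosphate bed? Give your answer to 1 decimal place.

81.0 m

Two edge vectors: Hole 11→Hole 12 = (316, 42, 0), Hole 11→Hole 13 = (4, 178, -57).
Normal n = (Hole 11→Hole 12) × (Hole 11→Hole 13) = (-2394, 18012, 56080).
So ∂z/∂easting = −n_x/n_z = 0.04269 and ∂z/∂northing = −n_y/n_z = −0.32118.
Intercept c from Hole 11: 427 − 10.03 + 15.42 = 432.38.
At (606, 141): z_contact = 25.87 − 45.29 + 432.38 = 412.97 m.
Depth below ground = 494 − 412.97 = 81.0 m.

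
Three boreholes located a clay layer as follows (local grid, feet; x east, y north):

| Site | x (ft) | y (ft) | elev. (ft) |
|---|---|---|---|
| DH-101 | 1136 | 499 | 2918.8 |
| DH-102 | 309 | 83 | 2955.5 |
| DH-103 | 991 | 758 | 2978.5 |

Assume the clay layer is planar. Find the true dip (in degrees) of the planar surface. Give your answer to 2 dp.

11.50°

Let the plane be z = a·x + b·y + c.
DH-102−DH-101: −827a − 416b = 36.7;  DH-103−DH-101: −145a + 259b = 59.7.
Solving gives a = −0.12510, b = 0.16047.
Gradient magnitude |∇z| = √(a² + b²) = √(0.01565 + 0.02575) = 0.20347.
True dip = arctan(0.20347) = 11.50°, dipping toward SE (azimuth ≈ 142°).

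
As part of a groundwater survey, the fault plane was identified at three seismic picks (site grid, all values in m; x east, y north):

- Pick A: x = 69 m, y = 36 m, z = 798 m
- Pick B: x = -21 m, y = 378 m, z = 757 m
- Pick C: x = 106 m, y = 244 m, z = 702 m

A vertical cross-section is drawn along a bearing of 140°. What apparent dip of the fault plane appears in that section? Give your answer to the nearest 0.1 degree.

14.0°

Two edge vectors: Pick A→Pick B = (-90, 342, -41), Pick A→Pick C = (37, 208, -96).
Normal n = (Pick A→Pick B) × (Pick A→Pick C) = (-24304, -10157, -31374).
So ∂z/∂x = −n_x/n_z = −0.77465 and ∂z/∂y = −n_y/n_z = −0.32374.
Unit vector along 140° is (sin 140°, cos 140°) = (0.6428, -0.7660).
Slope in that direction = a·(0.6428) + b·(-0.7660) = −0.24994.
Apparent dip = arctan|0.24994| = 14.0° (true dip is 40.0°, so apparent ≤ true as expected).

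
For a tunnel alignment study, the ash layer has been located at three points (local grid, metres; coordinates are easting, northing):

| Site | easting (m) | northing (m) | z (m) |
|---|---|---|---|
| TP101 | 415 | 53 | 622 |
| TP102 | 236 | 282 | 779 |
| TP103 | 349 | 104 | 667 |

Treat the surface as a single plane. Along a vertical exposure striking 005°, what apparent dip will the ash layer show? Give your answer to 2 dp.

Two edge vectors: TP101→TP102 = (-179, 229, 157), TP101→TP103 = (-66, 51, 45).
Normal n = (TP101→TP102) × (TP101→TP103) = (2298, -2307, 5985).
So ∂z/∂easting = −n_x/n_z = −0.38396 and ∂z/∂northing = −n_y/n_z = 0.38546.
Unit vector along 005° is (sin 5°, cos 5°) = (0.0872, 0.9962).
Slope in that direction = a·(0.0872) + b·(0.9962) = 0.35053.
Apparent dip = arctan|0.35053| = 19.32° (true dip is 28.5°, so apparent ≤ true as expected).

19.32°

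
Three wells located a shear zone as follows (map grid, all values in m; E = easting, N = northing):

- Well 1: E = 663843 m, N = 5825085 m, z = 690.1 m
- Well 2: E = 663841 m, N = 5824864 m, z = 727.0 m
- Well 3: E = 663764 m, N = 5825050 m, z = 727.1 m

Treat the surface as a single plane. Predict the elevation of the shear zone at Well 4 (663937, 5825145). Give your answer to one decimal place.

643.1 m

Two edge vectors: Well 1→Well 2 = (-2, -221, 36.9), Well 1→Well 3 = (-79, -35, 37).
Normal n = (Well 1→Well 2) × (Well 1→Well 3) = (-6885.5, -2841.1, -17389).
So ∂z/∂E = −n_x/n_z = −0.395968716 and ∂z/∂N = −n_y/n_z = −0.163384898.
Intercept c from Well 1: 690.1 + 262861.06 + 951730.92 = 1215282.08.
At (663937, 5825145): z = −262898.3 − 951740.7 + 1215282.08 = 643.1 m.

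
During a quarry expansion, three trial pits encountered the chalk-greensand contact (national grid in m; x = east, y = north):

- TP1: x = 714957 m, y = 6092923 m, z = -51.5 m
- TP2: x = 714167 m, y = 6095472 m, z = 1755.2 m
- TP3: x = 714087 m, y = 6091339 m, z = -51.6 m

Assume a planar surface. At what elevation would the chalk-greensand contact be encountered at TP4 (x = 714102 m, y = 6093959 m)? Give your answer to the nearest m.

1123 m

Two edge vectors: TP1→TP2 = (-790, 2549, 1806.7), TP1→TP3 = (-870, -1584, -0.1).
Normal n = (TP1→TP2) × (TP1→TP3) = (2861557.9, -1571908, 3468990).
So ∂z/∂x = −n_x/n_z = −0.82489655 and ∂z/∂y = −n_y/n_z = 0.45313131.
Intercept c from TP1: -51.5 + 589765.57 − 2760894.21 = −2171180.14.
At (714102, 6093959): z = −589060.3 + 2761363.7 − 2171180.14 = 1123.2 m.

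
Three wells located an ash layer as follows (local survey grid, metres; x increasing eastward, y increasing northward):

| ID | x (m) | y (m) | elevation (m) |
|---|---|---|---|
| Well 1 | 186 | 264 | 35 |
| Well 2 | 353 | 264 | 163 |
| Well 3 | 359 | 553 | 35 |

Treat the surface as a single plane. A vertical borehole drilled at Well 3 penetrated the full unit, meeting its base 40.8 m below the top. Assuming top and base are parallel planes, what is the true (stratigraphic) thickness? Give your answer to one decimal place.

30.4 m

Let the plane be z = a·x + b·y + c.
Well 2−Well 1: 167a + 0b = 128;  Well 3−Well 1: 173a + 289b = 0.
Solving gives a = 0.76647, b = −0.45882.
|∇z| = √(a²+b²) = 0.89330, so dip δ = arctan(0.89330) = 41.77°.
True thickness = vertical thickness × cos δ = 40.8 × cos 41.77° = 30.4 m.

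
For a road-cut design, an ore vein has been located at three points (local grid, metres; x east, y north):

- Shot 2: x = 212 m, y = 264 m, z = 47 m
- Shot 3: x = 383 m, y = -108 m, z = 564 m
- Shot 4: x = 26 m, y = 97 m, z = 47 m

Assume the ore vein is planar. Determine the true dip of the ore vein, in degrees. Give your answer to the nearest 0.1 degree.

52.9°

Let the plane be z = a·x + b·y + c.
Shot 3−Shot 2: 171a − 372b = 517;  Shot 4−Shot 2: −186a − 167b = 0.
Solving gives a = 0.88327, b = −0.98376.
Gradient magnitude |∇z| = √(a² + b²) = √(0.78017 + 0.96779) = 1.32211.
True dip = arctan(1.32211) = 52.9°, dipping toward NW (azimuth ≈ 318°).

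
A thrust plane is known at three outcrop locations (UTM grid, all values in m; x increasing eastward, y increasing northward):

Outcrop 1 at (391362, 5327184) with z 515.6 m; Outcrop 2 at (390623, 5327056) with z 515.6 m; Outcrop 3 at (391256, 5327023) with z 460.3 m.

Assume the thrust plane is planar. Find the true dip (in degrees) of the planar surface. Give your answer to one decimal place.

Two edge vectors: Outcrop 1→Outcrop 2 = (-739, -128, 0), Outcrop 1→Outcrop 3 = (-106, -161, -55.3).
Normal n = (Outcrop 1→Outcrop 2) × (Outcrop 1→Outcrop 3) = (7078.4, -40866.7, 105411).
So ∂z/∂x = −n_x/n_z = −0.06715 and ∂z/∂y = −n_y/n_z = 0.38769.
Gradient magnitude |∇z| = √(a² + b²) = √(0.00451 + 0.15030) = 0.39346.
True dip = arctan(0.39346) = 21.5°, dipping toward S (azimuth ≈ 170°).

21.5°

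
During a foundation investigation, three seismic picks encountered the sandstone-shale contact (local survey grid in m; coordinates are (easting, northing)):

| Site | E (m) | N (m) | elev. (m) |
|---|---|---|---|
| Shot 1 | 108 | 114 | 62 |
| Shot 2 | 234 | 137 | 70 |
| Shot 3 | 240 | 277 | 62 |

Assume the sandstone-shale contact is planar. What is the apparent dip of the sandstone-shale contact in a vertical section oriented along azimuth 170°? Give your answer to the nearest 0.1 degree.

Two edge vectors: Shot 1→Shot 2 = (126, 23, 8), Shot 1→Shot 3 = (132, 163, 0).
Normal n = (Shot 1→Shot 2) × (Shot 1→Shot 3) = (-1304, 1056, 17502).
So ∂z/∂E = −n_x/n_z = 0.07451 and ∂z/∂N = −n_y/n_z = −0.06034.
Unit vector along 170° is (sin 170°, cos 170°) = (0.1736, -0.9848).
Slope in that direction = a·(0.1736) + b·(-0.9848) = 0.07236.
Apparent dip = arctan|0.07236| = 4.1° (true dip is 5.5°, so apparent ≤ true as expected).

4.1°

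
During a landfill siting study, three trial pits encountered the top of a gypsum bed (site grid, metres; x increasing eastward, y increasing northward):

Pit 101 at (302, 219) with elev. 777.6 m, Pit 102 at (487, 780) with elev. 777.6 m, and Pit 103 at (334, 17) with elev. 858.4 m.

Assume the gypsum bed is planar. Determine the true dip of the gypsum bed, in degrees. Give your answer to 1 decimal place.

40.8°

Two edge vectors: Pit 101→Pit 102 = (185, 561, 0), Pit 101→Pit 103 = (32, -202, 80.8).
Normal n = (Pit 101→Pit 102) × (Pit 101→Pit 103) = (45328.8, -14948, -55322).
So ∂z/∂x = −n_x/n_z = 0.81936 and ∂z/∂y = −n_y/n_z = −0.27020.
Gradient magnitude |∇z| = √(a² + b²) = √(0.67136 + 0.07301) = 0.86277.
True dip = arctan(0.86277) = 40.8°, dipping toward WNW (azimuth ≈ 288°).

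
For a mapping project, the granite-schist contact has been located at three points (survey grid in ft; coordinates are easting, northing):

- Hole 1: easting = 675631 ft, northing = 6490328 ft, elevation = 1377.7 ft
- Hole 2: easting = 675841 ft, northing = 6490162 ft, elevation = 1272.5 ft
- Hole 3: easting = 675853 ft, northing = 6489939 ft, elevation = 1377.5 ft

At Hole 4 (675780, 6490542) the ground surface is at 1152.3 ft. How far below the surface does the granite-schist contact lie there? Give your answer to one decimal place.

Let the plane be z = a·easting + b·northing + c.
Hole 2−Hole 1: 210a − 166b = −105.2;  Hole 3−Hole 1: 222a − 389b = −0.2.
Solving gives a = −0.911940765, b = −0.519925064.
Then c = 1377.7 − a·675631 − b·6490328 = 3991997.35.
At (675780, 6490542): z_contact = −616271.33 − 3374595.46 + 3991997.35 = 1130.56 ft.
Depth below ground = 1152.3 − 1130.56 = 21.7 ft.

21.7 ft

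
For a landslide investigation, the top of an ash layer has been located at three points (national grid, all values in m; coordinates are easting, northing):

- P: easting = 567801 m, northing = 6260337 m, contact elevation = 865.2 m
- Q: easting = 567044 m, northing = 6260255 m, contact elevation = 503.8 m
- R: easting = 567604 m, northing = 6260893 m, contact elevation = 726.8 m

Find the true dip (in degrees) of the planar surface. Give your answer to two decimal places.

26.19°

Let the plane be z = a·easting + b·northing + c.
Q−P: −757a − 82b = −361.4;  R−P: −197a + 556b = −138.4.
Solving gives a = 0.48573, b = −0.07682.
Gradient magnitude |∇z| = √(a² + b²) = √(0.23594 + 0.00590) = 0.49177.
True dip = arctan(0.49177) = 26.19°, dipping toward W (azimuth ≈ 279°).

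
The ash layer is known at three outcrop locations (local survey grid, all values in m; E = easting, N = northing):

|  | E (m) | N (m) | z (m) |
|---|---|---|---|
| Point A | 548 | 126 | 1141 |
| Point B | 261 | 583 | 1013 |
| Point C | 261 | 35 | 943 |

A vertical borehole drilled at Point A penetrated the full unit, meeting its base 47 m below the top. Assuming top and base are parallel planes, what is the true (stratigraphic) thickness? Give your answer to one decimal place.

Let the plane be z = a·E + b·N + c.
Point B−Point A: −287a + 457b = −128;  Point C−Point A: −287a − 91b = −198.
Solving gives a = 0.64939, b = 0.12774.
|∇z| = √(a²+b²) = 0.66184, so dip δ = arctan(0.66184) = 33.50°.
True thickness = vertical thickness × cos δ = 47 × cos 33.50° = 39.2 m.

39.2 m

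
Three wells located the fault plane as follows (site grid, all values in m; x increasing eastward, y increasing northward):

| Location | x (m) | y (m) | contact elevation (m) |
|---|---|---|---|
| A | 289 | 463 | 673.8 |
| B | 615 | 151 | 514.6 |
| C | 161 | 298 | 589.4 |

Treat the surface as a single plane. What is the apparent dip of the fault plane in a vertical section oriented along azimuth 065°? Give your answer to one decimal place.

12.2°

Two edge vectors: A→B = (326, -312, -159.2), A→C = (-128, -165, -84.4).
Normal n = (A→B) × (A→C) = (64.8, 47892, -93726).
So ∂z/∂x = −n_x/n_z = 0.00069 and ∂z/∂y = −n_y/n_z = 0.51098.
Unit vector along 065° is (sin 65°, cos 65°) = (0.9063, 0.4226).
Slope in that direction = a·(0.9063) + b·(0.4226) = 0.21658.
Apparent dip = arctan|0.21658| = 12.2° (true dip is 27.1°, so apparent ≤ true as expected).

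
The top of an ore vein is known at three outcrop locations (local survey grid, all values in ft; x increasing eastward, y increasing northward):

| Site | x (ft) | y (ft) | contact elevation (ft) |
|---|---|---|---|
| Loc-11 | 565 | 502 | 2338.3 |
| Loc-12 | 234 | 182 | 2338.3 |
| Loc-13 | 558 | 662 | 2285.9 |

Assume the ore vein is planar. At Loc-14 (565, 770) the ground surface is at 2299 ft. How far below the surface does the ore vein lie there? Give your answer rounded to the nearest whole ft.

Let the plane be z = a·x + b·y + c.
Loc-12−Loc-11: −331a − 320b = 0;  Loc-13−Loc-11: −7a + 160b = −52.4.
Solving gives a = 0.30377, b = −0.31421.
Then c = 2338.3 − a·565 − b·502 = 2324.40.
At (565, 770): z_contact = 171.6 − 241.9 + 2324.40 = 2254.1 ft.
Depth below ground = 2299 − 2254.1 = 45 ft.

45 ft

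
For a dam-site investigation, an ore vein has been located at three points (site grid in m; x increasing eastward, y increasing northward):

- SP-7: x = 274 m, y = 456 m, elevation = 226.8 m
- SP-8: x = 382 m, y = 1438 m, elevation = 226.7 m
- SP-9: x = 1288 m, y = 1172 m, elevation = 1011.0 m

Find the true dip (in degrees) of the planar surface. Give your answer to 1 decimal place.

40.2°

Two edge vectors: SP-7→SP-8 = (108, 982, -0.1), SP-7→SP-9 = (1014, 716, 784.2).
Normal n = (SP-7→SP-8) × (SP-7→SP-9) = (770156, -84795, -918420).
So ∂z/∂x = −n_x/n_z = 0.83857 and ∂z/∂y = −n_y/n_z = −0.09233.
Gradient magnitude |∇z| = √(a² + b²) = √(0.70319 + 0.00852) = 0.84363.
True dip = arctan(0.84363) = 40.2°, dipping toward W (azimuth ≈ 276°).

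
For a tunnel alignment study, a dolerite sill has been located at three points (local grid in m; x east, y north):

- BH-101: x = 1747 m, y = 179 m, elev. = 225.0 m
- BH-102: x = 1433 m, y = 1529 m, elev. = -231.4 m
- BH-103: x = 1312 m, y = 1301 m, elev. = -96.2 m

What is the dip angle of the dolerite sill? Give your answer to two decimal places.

Let the plane be z = a·x + b·y + c.
BH-102−BH-101: −314a + 1350b = −456.4;  BH-103−BH-101: −435a + 1122b = −321.2.
Solving gives a = −0.33396, b = −0.41575.
Gradient magnitude |∇z| = √(a² + b²) = √(0.11153 + 0.17285) = 0.53327.
True dip = arctan(0.53327) = 28.07°, dipping toward NE (azimuth ≈ 039°).

28.07°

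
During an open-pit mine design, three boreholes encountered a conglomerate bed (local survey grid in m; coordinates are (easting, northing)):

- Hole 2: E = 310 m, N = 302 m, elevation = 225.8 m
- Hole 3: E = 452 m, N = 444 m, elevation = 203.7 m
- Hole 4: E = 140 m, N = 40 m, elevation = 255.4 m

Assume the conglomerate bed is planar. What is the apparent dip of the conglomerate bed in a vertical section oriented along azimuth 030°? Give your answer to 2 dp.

5.16°

Let the plane be z = a·E + b·N + c.
Hole 3−Hole 2: 142a + 142b = −22.1;  Hole 4−Hole 2: −170a − 262b = 29.6.
Solving gives a = −0.12148, b = −0.03415.
Unit vector along 030° is (sin 30°, cos 30°) = (0.5000, 0.8660).
Slope in that direction = a·(0.5000) + b·(0.8660) = −0.09032.
Apparent dip = arctan|0.09032| = 5.16° (true dip is 7.2°, so apparent ≤ true as expected).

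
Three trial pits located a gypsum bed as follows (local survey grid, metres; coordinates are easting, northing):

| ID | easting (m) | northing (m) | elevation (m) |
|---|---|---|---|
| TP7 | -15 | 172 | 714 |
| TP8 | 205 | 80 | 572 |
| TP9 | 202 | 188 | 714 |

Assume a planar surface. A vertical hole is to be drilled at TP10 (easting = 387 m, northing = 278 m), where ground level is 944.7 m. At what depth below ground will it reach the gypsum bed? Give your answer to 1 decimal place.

130.5 m

Let the plane be z = a·easting + b·northing + c.
TP8−TP7: 220a − 92b = −142;  TP9−TP7: 217a + 16b = 0.
Solving gives a = −0.09675, b = 1.31213.
Then c = 714 − a·-15 − b·172 = 486.86.
At (387, 278): z_contact = −37.44 + 364.77 + 486.86 = 814.19 m.
Depth below ground = 944.7 − 814.19 = 130.5 m.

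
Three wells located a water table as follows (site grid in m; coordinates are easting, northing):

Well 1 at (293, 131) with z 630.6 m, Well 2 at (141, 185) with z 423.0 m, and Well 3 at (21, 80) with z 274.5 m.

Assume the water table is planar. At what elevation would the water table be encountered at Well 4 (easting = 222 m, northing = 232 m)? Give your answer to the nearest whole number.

526 m

Two edge vectors: Well 1→Well 2 = (-152, 54, -207.6), Well 1→Well 3 = (-272, -51, -356.1).
Normal n = (Well 1→Well 2) × (Well 1→Well 3) = (-29817, 2340, 22440).
So ∂z/∂easting = −n_x/n_z = 1.32874 and ∂z/∂northing = −n_y/n_z = −0.10428.
Intercept c from Well 1: 630.6 − 389.32 + 13.66 = 254.94.
At (222, 232): z = 295.0 − 24.2 + 254.94 = 525.7 m.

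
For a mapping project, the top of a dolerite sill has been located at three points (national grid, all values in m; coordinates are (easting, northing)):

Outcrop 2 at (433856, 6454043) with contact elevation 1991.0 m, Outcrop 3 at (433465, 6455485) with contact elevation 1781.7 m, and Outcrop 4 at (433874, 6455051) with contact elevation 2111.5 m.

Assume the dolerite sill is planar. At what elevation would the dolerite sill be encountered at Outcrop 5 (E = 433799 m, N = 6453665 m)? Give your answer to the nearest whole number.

Let the plane be z = a·E + b·N + c.
Outcrop 3−Outcrop 2: −391a + 1442b = −209.3;  Outcrop 4−Outcrop 2: 18a + 1008b = 120.5.
Solving gives a = 0.91585350, b = 0.10318912.
Then c = 1991 − a·433856 − b·6454043 = −1061344.58.
At (433799, 6453665): z = 397296.3 + 665948.0 − 1061344.58 = 1899.8 m.

1900 m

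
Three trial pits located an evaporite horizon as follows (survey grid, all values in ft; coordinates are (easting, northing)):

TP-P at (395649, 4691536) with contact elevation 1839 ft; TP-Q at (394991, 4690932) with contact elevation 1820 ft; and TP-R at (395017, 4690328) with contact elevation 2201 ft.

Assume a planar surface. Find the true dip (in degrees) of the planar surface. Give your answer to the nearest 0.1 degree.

40.1°

Let the plane be z = a·E + b·N + c.
TP-Q−TP-P: −658a − 604b = −19;  TP-R−TP-P: −632a − 1208b = 362.
Solving gives a = 0.58480, b = −0.60562.
Gradient magnitude |∇z| = √(a² + b²) = √(0.34199 + 0.36678) = 0.84188.
True dip = arctan(0.84188) = 40.1°, dipping toward NW (azimuth ≈ 316°).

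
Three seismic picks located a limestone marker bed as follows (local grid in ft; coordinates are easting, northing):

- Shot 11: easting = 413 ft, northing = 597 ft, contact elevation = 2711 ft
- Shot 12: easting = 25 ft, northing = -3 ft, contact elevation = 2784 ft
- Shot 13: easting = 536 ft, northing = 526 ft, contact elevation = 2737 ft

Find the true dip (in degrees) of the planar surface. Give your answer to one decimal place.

12.1°

Let the plane be z = a·easting + b·northing + c.
Shot 12−Shot 11: −388a − 600b = 73;  Shot 13−Shot 11: 123a − 71b = 26.
Solving gives a = 0.10278, b = −0.18813.
Gradient magnitude |∇z| = √(a² + b²) = √(0.01056 + 0.03539) = 0.21438.
True dip = arctan(0.21438) = 12.1°, dipping toward NNW (azimuth ≈ 331°).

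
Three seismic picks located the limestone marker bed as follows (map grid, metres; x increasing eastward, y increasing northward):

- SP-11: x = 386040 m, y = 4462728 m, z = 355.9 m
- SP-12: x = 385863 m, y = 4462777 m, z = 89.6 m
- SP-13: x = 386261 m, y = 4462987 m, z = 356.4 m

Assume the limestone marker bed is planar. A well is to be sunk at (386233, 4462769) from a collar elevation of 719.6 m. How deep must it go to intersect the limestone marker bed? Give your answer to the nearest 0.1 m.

171.2 m

Two edge vectors: SP-11→SP-12 = (-177, 49, -266.3), SP-11→SP-13 = (221, 259, 0.5).
Normal n = (SP-11→SP-12) × (SP-11→SP-13) = (68996.2, -58763.8, -56672).
So ∂z/∂x = −n_x/n_z = 1.217465415 and ∂z/∂y = −n_y/n_z = −1.036910644.
Intercept c from SP-11: 355.9 − 469990.35 + 4627450.16 = 4157815.71.
At (386233, 4462769): z_contact = 470225.32 − 4627492.68 + 4157815.71 = 548.36 m.
Depth below ground = 719.6 − 548.36 = 171.2 m.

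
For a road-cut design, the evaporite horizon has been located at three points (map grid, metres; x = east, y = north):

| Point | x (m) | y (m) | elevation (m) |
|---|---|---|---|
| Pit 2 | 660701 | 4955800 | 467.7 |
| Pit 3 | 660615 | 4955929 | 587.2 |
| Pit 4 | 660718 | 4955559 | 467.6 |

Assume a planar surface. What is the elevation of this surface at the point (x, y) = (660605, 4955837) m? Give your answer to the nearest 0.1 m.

Two edge vectors: Pit 2→Pit 3 = (-86, 129, 119.5), Pit 2→Pit 4 = (17, -241, -0.1).
Normal n = (Pit 2→Pit 3) × (Pit 2→Pit 4) = (28786.6, 2022.9, 18533).
So ∂z/∂x = −n_x/n_z = −1.553261749 and ∂z/∂y = −n_y/n_z = −0.109151244.
Intercept c from Pit 2: 467.7 + 1026241.59 + 540931.73 = 1567641.02.
At (660605, 4955837): z = −1026092.5 − 540935.8 + 1567641.02 = 612.8 m.

612.8 m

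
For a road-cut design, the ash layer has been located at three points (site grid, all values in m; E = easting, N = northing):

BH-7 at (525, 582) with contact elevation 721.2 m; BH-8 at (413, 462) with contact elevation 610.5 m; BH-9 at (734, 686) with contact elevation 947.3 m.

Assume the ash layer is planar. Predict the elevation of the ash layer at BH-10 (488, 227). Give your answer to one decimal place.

736.0 m

Two edge vectors: BH-7→BH-8 = (-112, -120, -110.7), BH-7→BH-9 = (209, 104, 226.1).
Normal n = (BH-7→BH-8) × (BH-7→BH-9) = (-15619.2, 2186.9, 13432).
So ∂z/∂E = −n_x/n_z = 1.16284 and ∂z/∂N = −n_y/n_z = −0.16281.
Intercept c from BH-7: 721.2 − 610.49 + 94.76 = 205.47.
At (488, 227): z = 567.5 − 37.0 + 205.47 = 736.0 m.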